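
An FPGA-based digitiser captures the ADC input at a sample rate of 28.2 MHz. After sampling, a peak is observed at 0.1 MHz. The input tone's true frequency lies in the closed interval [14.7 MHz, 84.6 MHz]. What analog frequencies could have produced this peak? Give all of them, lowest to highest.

28.1 MHz, 28.3 MHz, 56.3 MHz, 56.5 MHz, 84.5 MHz

Frequencies that alias to 0.1 MHz are k·fs ± 0.1 MHz for integer k ≥ 0.
k=0: 0.1 MHz.
k=1: 28.1 MHz, 28.3 MHz.
k=2: 56.3 MHz, 56.5 MHz.
k=3: 84.5 MHz, 84.7 MHz.
k=4: 112.7 MHz, 112.9 MHz.
Within [14.7 MHz, 84.6 MHz]: 28.1 MHz, 28.3 MHz, 56.3 MHz, 56.5 MHz, 84.5 MHz.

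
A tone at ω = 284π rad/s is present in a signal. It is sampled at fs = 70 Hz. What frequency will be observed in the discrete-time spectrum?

ω = 284π rad/s → f = ω/(2π) = 142 Hz.
142 Hz mod fs = 2 Hz.
2 Hz ≤ fs/2 = 35 Hz, appears at 2 Hz.

2 Hz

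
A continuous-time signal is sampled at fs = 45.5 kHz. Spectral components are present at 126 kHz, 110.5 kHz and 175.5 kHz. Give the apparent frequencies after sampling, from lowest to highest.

6.5 kHz, 10.5 kHz, 19.5 kHz

fs/2 = 22.75 kHz.
126 kHz mod fs = 35 kHz.
35 kHz > fs/2 = 22.75 kHz, folds to fs − 35 kHz = 10.5 kHz.
110.5 kHz mod fs = 19.5 kHz.
19.5 kHz ≤ fs/2 = 22.75 kHz, appears at 19.5 kHz.
175.5 kHz mod fs = 39 kHz.
39 kHz > fs/2 = 22.75 kHz, folds to fs − 39 kHz = 6.5 kHz.
Distinct values: {6.5 kHz, 10.5 kHz, 19.5 kHz}.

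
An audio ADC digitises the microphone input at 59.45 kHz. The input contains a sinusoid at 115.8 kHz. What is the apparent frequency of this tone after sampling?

115.8 kHz mod fs = 56.35 kHz.
56.35 kHz > fs/2 = 29.725 kHz, folds to fs − 56.35 kHz = 3.1 kHz.

3.1 kHz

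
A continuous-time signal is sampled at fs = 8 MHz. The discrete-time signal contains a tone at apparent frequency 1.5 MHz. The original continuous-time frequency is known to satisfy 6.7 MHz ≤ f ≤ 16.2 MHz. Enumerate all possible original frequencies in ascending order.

Frequencies that alias to 1.5 MHz are k·fs ± 1.5 MHz for integer k ≥ 0.
k=0: 1.5 MHz.
k=1: 6.5 MHz, 9.5 MHz.
k=2: 14.5 MHz, 17.5 MHz.
k=3: 22.5 MHz, 25.5 MHz.
Within [6.7 MHz, 16.2 MHz]: 9.5 MHz, 14.5 MHz.

9.5 MHz, 14.5 MHz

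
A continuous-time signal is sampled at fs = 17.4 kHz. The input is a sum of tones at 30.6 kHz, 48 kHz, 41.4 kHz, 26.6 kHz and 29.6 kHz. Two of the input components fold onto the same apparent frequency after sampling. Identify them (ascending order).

30.6 kHz, 48 kHz

fs/2 = 8.7 kHz.
30.6 kHz mod fs = 13.2 kHz.
13.2 kHz > fs/2 = 8.7 kHz, folds to fs − 13.2 kHz = 4.2 kHz.
48 kHz mod fs = 13.2 kHz.
13.2 kHz > fs/2 = 8.7 kHz, folds to fs − 13.2 kHz = 4.2 kHz.
41.4 kHz mod fs = 6.6 kHz.
6.6 kHz ≤ fs/2 = 8.7 kHz, appears at 6.6 kHz.
26.6 kHz mod fs = 9.2 kHz.
9.2 kHz > fs/2 = 8.7 kHz, folds to fs − 9.2 kHz = 8.2 kHz.
29.6 kHz mod fs = 12.2 kHz.
12.2 kHz > fs/2 = 8.7 kHz, folds to fs − 12.2 kHz = 5.2 kHz.
30.6 kHz and 48 kHz both map to 4.2 kHz.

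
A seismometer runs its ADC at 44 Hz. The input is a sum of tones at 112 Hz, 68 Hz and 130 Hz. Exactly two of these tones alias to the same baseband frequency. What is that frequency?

20 Hz

fs/2 = 22 Hz.
112 Hz mod fs = 24 Hz.
24 Hz > fs/2 = 22 Hz, folds to fs − 24 Hz = 20 Hz.
68 Hz mod fs = 24 Hz.
24 Hz > fs/2 = 22 Hz, folds to fs − 24 Hz = 20 Hz.
130 Hz mod fs = 42 Hz.
42 Hz > fs/2 = 22 Hz, folds to fs − 42 Hz = 2 Hz.
68 Hz and 112 Hz both map to 20 Hz.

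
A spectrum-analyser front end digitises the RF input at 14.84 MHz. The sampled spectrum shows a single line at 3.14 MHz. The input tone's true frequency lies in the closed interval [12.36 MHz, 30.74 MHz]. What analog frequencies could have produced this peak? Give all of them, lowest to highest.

17.98 MHz, 26.54 MHz

Frequencies that alias to 3.14 MHz are k·fs ± 3.14 MHz for integer k ≥ 0.
k=0: 3.14 MHz.
k=1: 11.7 MHz, 17.98 MHz.
k=2: 26.54 MHz, 32.82 MHz.
k=3: 41.38 MHz, 47.66 MHz.
Within [12.36 MHz, 30.74 MHz]: 17.98 MHz, 26.54 MHz.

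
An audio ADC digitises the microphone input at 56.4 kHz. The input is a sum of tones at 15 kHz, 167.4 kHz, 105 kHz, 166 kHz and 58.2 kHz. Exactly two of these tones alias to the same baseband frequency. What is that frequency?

fs/2 = 28.2 kHz.
15 kHz ≤ fs/2 = 28.2 kHz, passes unchanged.
167.4 kHz mod fs = 54.6 kHz.
54.6 kHz > fs/2 = 28.2 kHz, folds to fs − 54.6 kHz = 1.8 kHz.
105 kHz mod fs = 48.6 kHz.
48.6 kHz > fs/2 = 28.2 kHz, folds to fs − 48.6 kHz = 7.8 kHz.
166 kHz mod fs = 53.2 kHz.
53.2 kHz > fs/2 = 28.2 kHz, folds to fs − 53.2 kHz = 3.2 kHz.
58.2 kHz mod fs = 1.8 kHz.
1.8 kHz ≤ fs/2 = 28.2 kHz, appears at 1.8 kHz.
58.2 kHz and 167.4 kHz both map to 1.8 kHz.

1.8 kHz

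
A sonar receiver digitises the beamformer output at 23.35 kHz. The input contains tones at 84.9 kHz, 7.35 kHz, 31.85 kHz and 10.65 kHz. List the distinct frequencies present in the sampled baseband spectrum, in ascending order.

fs/2 = 11.675 kHz.
84.9 kHz mod fs = 14.85 kHz.
14.85 kHz > fs/2 = 11.675 kHz, folds to fs − 14.85 kHz = 8.5 kHz.
7.35 kHz ≤ fs/2 = 11.675 kHz, passes unchanged.
31.85 kHz mod fs = 8.5 kHz.
8.5 kHz ≤ fs/2 = 11.675 kHz, appears at 8.5 kHz.
10.65 kHz ≤ fs/2 = 11.675 kHz, passes unchanged.
Distinct values: {7.35 kHz, 8.5 kHz, 10.65 kHz}.

7.35 kHz, 8.5 kHz, 10.65 kHz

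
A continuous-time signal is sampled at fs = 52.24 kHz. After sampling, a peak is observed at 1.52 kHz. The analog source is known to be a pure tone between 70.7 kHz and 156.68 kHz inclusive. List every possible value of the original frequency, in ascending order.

102.96 kHz, 106 kHz, 155.2 kHz

Frequencies that alias to 1.52 kHz are k·fs ± 1.52 kHz for integer k ≥ 0.
k=0: 1.52 kHz.
k=1: 50.72 kHz, 53.76 kHz.
k=2: 102.96 kHz, 106 kHz.
k=3: 155.2 kHz, 158.24 kHz.
k=4: 207.44 kHz, 210.48 kHz.
Within [70.7 kHz, 156.68 kHz]: 102.96 kHz, 106 kHz, 155.2 kHz.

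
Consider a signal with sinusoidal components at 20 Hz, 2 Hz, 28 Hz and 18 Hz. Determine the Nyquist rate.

Highest-frequency component: 28 Hz.
Nyquist rate = 2 × 28 Hz = 56 Hz.

56 Hz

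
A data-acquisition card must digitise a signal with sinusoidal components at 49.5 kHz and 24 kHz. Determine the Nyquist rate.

99 kHz

Highest-frequency component: 49.5 kHz.
Nyquist rate = 2 × 49.5 kHz = 99 kHz.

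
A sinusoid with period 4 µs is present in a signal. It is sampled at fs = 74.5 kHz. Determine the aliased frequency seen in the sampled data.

T = 4 µs → f = 1/T = 250 kHz.
250 kHz mod fs = 26.5 kHz.
26.5 kHz ≤ fs/2 = 37.25 kHz, appears at 26.5 kHz.

26.5 kHz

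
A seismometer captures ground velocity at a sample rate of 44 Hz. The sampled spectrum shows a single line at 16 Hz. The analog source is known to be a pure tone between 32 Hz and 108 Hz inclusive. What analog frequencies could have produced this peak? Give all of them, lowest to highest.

Frequencies that alias to 16 Hz are k·fs ± 16 Hz for integer k ≥ 0.
k=0: 16 Hz.
k=1: 28 Hz, 60 Hz.
k=2: 72 Hz, 104 Hz.
k=3: 116 Hz, 148 Hz.
Within [32 Hz, 108 Hz]: 60 Hz, 72 Hz, 104 Hz.

60 Hz, 72 Hz, 104 Hz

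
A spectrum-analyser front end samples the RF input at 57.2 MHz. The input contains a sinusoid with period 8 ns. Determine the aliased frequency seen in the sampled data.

T = 8 ns → f = 1/T = 125 MHz.
125 MHz mod fs = 10.6 MHz.
10.6 MHz ≤ fs/2 = 28.6 MHz, appears at 10.6 MHz.

10.6 MHz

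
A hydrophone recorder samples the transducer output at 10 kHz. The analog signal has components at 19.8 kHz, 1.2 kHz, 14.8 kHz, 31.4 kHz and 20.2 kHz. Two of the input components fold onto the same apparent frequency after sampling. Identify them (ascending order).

19.8 kHz, 20.2 kHz

fs/2 = 5 kHz.
19.8 kHz mod fs = 9.8 kHz.
9.8 kHz > fs/2 = 5 kHz, folds to fs − 9.8 kHz = 0.2 kHz.
1.2 kHz ≤ fs/2 = 5 kHz, passes unchanged.
14.8 kHz mod fs = 4.8 kHz.
4.8 kHz ≤ fs/2 = 5 kHz, appears at 4.8 kHz.
31.4 kHz mod fs = 1.4 kHz.
1.4 kHz ≤ fs/2 = 5 kHz, appears at 1.4 kHz.
20.2 kHz mod fs = 0.2 kHz.
0.2 kHz ≤ fs/2 = 5 kHz, appears at 0.2 kHz.
19.8 kHz and 20.2 kHz both map to 0.2 kHz.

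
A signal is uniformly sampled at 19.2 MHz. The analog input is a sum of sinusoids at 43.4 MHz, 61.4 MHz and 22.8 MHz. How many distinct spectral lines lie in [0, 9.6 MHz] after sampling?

3

fs/2 = 9.6 MHz.
43.4 MHz mod fs = 5 MHz.
5 MHz ≤ fs/2 = 9.6 MHz, appears at 5 MHz.
61.4 MHz mod fs = 3.8 MHz.
3.8 MHz ≤ fs/2 = 9.6 MHz, appears at 3.8 MHz.
22.8 MHz mod fs = 3.6 MHz.
3.6 MHz ≤ fs/2 = 9.6 MHz, appears at 3.6 MHz.
Distinct values: {3.6 MHz, 3.8 MHz, 5 MHz} → 3.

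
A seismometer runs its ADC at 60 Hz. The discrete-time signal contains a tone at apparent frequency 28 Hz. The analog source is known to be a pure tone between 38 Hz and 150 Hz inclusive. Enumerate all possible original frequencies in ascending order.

Frequencies that alias to 28 Hz are k·fs ± 28 Hz for integer k ≥ 0.
k=0: 28 Hz.
k=1: 32 Hz, 88 Hz.
k=2: 92 Hz, 148 Hz.
k=3: 152 Hz, 208 Hz.
Within [38 Hz, 150 Hz]: 88 Hz, 92 Hz, 148 Hz.

88 Hz, 92 Hz, 148 Hz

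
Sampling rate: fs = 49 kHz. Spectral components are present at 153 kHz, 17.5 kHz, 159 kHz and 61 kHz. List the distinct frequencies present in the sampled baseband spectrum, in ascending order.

6 kHz, 12 kHz, 17.5 kHz

fs/2 = 24.5 kHz.
153 kHz mod fs = 6 kHz.
6 kHz ≤ fs/2 = 24.5 kHz, appears at 6 kHz.
17.5 kHz ≤ fs/2 = 24.5 kHz, passes unchanged.
159 kHz mod fs = 12 kHz.
12 kHz ≤ fs/2 = 24.5 kHz, appears at 12 kHz.
61 kHz mod fs = 12 kHz.
12 kHz ≤ fs/2 = 24.5 kHz, appears at 12 kHz.
Distinct values: {6 kHz, 12 kHz, 17.5 kHz}.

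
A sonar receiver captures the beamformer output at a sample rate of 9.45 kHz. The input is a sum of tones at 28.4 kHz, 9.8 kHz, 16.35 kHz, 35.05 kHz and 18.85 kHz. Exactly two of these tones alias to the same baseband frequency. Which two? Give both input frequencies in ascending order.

18.85 kHz, 28.4 kHz

fs/2 = 4.725 kHz.
28.4 kHz mod fs = 0.05 kHz.
0.05 kHz ≤ fs/2 = 4.725 kHz, appears at 0.05 kHz.
9.8 kHz mod fs = 0.35 kHz.
0.35 kHz ≤ fs/2 = 4.725 kHz, appears at 0.35 kHz.
16.35 kHz mod fs = 6.9 kHz.
6.9 kHz > fs/2 = 4.725 kHz, folds to fs − 6.9 kHz = 2.55 kHz.
35.05 kHz mod fs = 6.7 kHz.
6.7 kHz > fs/2 = 4.725 kHz, folds to fs − 6.7 kHz = 2.75 kHz.
18.85 kHz mod fs = 9.4 kHz.
9.4 kHz > fs/2 = 4.725 kHz, folds to fs − 9.4 kHz = 0.05 kHz.
18.85 kHz and 28.4 kHz both map to 0.05 kHz.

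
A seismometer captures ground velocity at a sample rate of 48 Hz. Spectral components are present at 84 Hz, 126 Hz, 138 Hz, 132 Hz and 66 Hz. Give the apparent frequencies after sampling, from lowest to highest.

fs/2 = 24 Hz.
84 Hz mod fs = 36 Hz.
36 Hz > fs/2 = 24 Hz, folds to fs − 36 Hz = 12 Hz.
126 Hz mod fs = 30 Hz.
30 Hz > fs/2 = 24 Hz, folds to fs − 30 Hz = 18 Hz.
138 Hz mod fs = 42 Hz.
42 Hz > fs/2 = 24 Hz, folds to fs − 42 Hz = 6 Hz.
132 Hz mod fs = 36 Hz.
36 Hz > fs/2 = 24 Hz, folds to fs − 36 Hz = 12 Hz.
66 Hz mod fs = 18 Hz.
18 Hz ≤ fs/2 = 24 Hz, appears at 18 Hz.
Distinct values: {6 Hz, 12 Hz, 18 Hz}.

6 Hz, 12 Hz, 18 Hz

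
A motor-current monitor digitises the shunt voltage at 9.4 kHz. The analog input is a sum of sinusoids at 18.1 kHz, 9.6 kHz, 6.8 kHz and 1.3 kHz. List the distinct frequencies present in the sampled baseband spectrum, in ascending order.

0.2 kHz, 0.7 kHz, 1.3 kHz, 2.6 kHz

fs/2 = 4.7 kHz.
18.1 kHz mod fs = 8.7 kHz.
8.7 kHz > fs/2 = 4.7 kHz, folds to fs − 8.7 kHz = 0.7 kHz.
9.6 kHz mod fs = 0.2 kHz.
0.2 kHz ≤ fs/2 = 4.7 kHz, appears at 0.2 kHz.
6.8 kHz > fs/2 = 4.7 kHz, folds to fs − 6.8 kHz = 2.6 kHz.
1.3 kHz ≤ fs/2 = 4.7 kHz, passes unchanged.
Distinct values: {0.2 kHz, 0.7 kHz, 1.3 kHz, 2.6 kHz}.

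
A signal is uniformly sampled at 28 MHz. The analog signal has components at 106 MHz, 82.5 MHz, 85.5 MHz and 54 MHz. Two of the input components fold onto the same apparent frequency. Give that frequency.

fs/2 = 14 MHz.
106 MHz mod fs = 22 MHz.
22 MHz > fs/2 = 14 MHz, folds to fs − 22 MHz = 6 MHz.
82.5 MHz mod fs = 26.5 MHz.
26.5 MHz > fs/2 = 14 MHz, folds to fs − 26.5 MHz = 1.5 MHz.
85.5 MHz mod fs = 1.5 MHz.
1.5 MHz ≤ fs/2 = 14 MHz, appears at 1.5 MHz.
54 MHz mod fs = 26 MHz.
26 MHz > fs/2 = 14 MHz, folds to fs − 26 MHz = 2 MHz.
82.5 MHz and 85.5 MHz both map to 1.5 MHz.

1.5 MHz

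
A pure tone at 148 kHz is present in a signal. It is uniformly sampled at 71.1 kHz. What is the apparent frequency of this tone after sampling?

5.8 kHz

148 kHz mod fs = 5.8 kHz.
5.8 kHz ≤ fs/2 = 35.55 kHz, appears at 5.8 kHz.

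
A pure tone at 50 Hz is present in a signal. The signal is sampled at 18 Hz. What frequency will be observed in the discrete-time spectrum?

50 Hz mod fs = 14 Hz.
14 Hz > fs/2 = 9 Hz, folds to fs − 14 Hz = 4 Hz.

4 Hz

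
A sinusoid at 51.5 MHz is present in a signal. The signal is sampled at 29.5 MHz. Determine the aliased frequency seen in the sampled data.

7.5 MHz

51.5 MHz mod fs = 22 MHz.
22 MHz > fs/2 = 14.75 MHz, folds to fs − 22 MHz = 7.5 MHz.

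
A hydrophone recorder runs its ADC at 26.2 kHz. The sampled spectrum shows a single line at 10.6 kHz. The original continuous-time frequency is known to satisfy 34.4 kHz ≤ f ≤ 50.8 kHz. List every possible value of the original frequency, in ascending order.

Frequencies that alias to 10.6 kHz are k·fs ± 10.6 kHz for integer k ≥ 0.
k=0: 10.6 kHz.
k=1: 15.6 kHz, 36.8 kHz.
k=2: 41.8 kHz, 63 kHz.
k=3: 68 kHz, 89.2 kHz.
Within [34.4 kHz, 50.8 kHz]: 36.8 kHz, 41.8 kHz.

36.8 kHz, 41.8 kHz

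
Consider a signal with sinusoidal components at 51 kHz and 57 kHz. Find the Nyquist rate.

114 kHz

Highest-frequency component: 57 kHz.
Nyquist rate = 2 × 57 kHz = 114 kHz.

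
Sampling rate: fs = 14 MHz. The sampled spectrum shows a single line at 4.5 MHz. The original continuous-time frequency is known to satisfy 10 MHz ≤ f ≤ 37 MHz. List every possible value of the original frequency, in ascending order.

Frequencies that alias to 4.5 MHz are k·fs ± 4.5 MHz for integer k ≥ 0.
k=0: 4.5 MHz.
k=1: 9.5 MHz, 18.5 MHz.
k=2: 23.5 MHz, 32.5 MHz.
k=3: 37.5 MHz, 46.5 MHz.
Within [10 MHz, 37 MHz]: 18.5 MHz, 23.5 MHz, 32.5 MHz.

18.5 MHz, 23.5 MHz, 32.5 MHz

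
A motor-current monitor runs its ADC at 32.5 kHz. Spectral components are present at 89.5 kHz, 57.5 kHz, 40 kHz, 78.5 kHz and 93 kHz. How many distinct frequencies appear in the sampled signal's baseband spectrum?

4

fs/2 = 16.25 kHz.
89.5 kHz mod fs = 24.5 kHz.
24.5 kHz > fs/2 = 16.25 kHz, folds to fs − 24.5 kHz = 8 kHz.
57.5 kHz mod fs = 25 kHz.
25 kHz > fs/2 = 16.25 kHz, folds to fs − 25 kHz = 7.5 kHz.
40 kHz mod fs = 7.5 kHz.
7.5 kHz ≤ fs/2 = 16.25 kHz, appears at 7.5 kHz.
78.5 kHz mod fs = 13.5 kHz.
13.5 kHz ≤ fs/2 = 16.25 kHz, appears at 13.5 kHz.
93 kHz mod fs = 28 kHz.
28 kHz > fs/2 = 16.25 kHz, folds to fs − 28 kHz = 4.5 kHz.
Distinct values: {4.5 kHz, 7.5 kHz, 8 kHz, 13.5 kHz} → 4.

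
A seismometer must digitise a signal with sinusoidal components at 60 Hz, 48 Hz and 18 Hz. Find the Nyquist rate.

Highest-frequency component: 60 Hz.
Nyquist rate = 2 × 60 Hz = 120 Hz.

120 Hz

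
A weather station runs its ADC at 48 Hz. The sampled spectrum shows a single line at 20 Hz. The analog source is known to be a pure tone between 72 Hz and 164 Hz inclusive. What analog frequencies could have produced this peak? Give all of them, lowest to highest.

Frequencies that alias to 20 Hz are k·fs ± 20 Hz for integer k ≥ 0.
k=0: 20 Hz.
k=1: 28 Hz, 68 Hz.
k=2: 76 Hz, 116 Hz.
k=3: 124 Hz, 164 Hz.
k=4: 172 Hz, 212 Hz.
Within [72 Hz, 164 Hz]: 76 Hz, 116 Hz, 124 Hz, 164 Hz.

76 Hz, 116 Hz, 124 Hz, 164 Hz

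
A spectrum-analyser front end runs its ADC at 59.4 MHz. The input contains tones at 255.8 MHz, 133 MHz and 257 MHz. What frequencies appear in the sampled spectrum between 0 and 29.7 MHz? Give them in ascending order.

14.2 MHz, 18.2 MHz, 19.4 MHz

fs/2 = 29.7 MHz.
255.8 MHz mod fs = 18.2 MHz.
18.2 MHz ≤ fs/2 = 29.7 MHz, appears at 18.2 MHz.
133 MHz mod fs = 14.2 MHz.
14.2 MHz ≤ fs/2 = 29.7 MHz, appears at 14.2 MHz.
257 MHz mod fs = 19.4 MHz.
19.4 MHz ≤ fs/2 = 29.7 MHz, appears at 19.4 MHz.
Distinct values: {14.2 MHz, 18.2 MHz, 19.4 MHz}.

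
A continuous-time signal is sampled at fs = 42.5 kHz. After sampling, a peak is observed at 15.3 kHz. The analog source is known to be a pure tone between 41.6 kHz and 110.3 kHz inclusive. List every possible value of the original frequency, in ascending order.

Frequencies that alias to 15.3 kHz are k·fs ± 15.3 kHz for integer k ≥ 0.
k=0: 15.3 kHz.
k=1: 27.2 kHz, 57.8 kHz.
k=2: 69.7 kHz, 100.3 kHz.
k=3: 112.2 kHz, 142.8 kHz.
Within [41.6 kHz, 110.3 kHz]: 57.8 kHz, 69.7 kHz, 100.3 kHz.

57.8 kHz, 69.7 kHz, 100.3 kHz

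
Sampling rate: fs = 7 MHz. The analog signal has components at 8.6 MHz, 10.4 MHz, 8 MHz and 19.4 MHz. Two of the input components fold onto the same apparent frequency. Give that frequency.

fs/2 = 3.5 MHz.
8.6 MHz mod fs = 1.6 MHz.
1.6 MHz ≤ fs/2 = 3.5 MHz, appears at 1.6 MHz.
10.4 MHz mod fs = 3.4 MHz.
3.4 MHz ≤ fs/2 = 3.5 MHz, appears at 3.4 MHz.
8 MHz mod fs = 1 MHz.
1 MHz ≤ fs/2 = 3.5 MHz, appears at 1 MHz.
19.4 MHz mod fs = 5.4 MHz.
5.4 MHz > fs/2 = 3.5 MHz, folds to fs − 5.4 MHz = 1.6 MHz.
8.6 MHz and 19.4 MHz both map to 1.6 MHz.

1.6 MHz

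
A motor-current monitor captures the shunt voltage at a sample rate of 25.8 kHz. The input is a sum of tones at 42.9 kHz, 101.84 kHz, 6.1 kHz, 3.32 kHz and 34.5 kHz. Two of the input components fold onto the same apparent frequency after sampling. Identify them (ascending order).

34.5 kHz, 42.9 kHz

fs/2 = 12.9 kHz.
42.9 kHz mod fs = 17.1 kHz.
17.1 kHz > fs/2 = 12.9 kHz, folds to fs − 17.1 kHz = 8.7 kHz.
101.84 kHz mod fs = 24.44 kHz.
24.44 kHz > fs/2 = 12.9 kHz, folds to fs − 24.44 kHz = 1.36 kHz.
6.1 kHz ≤ fs/2 = 12.9 kHz, passes unchanged.
3.32 kHz ≤ fs/2 = 12.9 kHz, passes unchanged.
34.5 kHz mod fs = 8.7 kHz.
8.7 kHz ≤ fs/2 = 12.9 kHz, appears at 8.7 kHz.
34.5 kHz and 42.9 kHz both map to 8.7 kHz.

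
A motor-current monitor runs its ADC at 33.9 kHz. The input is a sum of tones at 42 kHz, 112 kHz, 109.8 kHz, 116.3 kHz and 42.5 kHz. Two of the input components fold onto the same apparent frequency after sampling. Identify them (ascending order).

fs/2 = 16.95 kHz.
42 kHz mod fs = 8.1 kHz.
8.1 kHz ≤ fs/2 = 16.95 kHz, appears at 8.1 kHz.
112 kHz mod fs = 10.3 kHz.
10.3 kHz ≤ fs/2 = 16.95 kHz, appears at 10.3 kHz.
109.8 kHz mod fs = 8.1 kHz.
8.1 kHz ≤ fs/2 = 16.95 kHz, appears at 8.1 kHz.
116.3 kHz mod fs = 14.6 kHz.
14.6 kHz ≤ fs/2 = 16.95 kHz, appears at 14.6 kHz.
42.5 kHz mod fs = 8.6 kHz.
8.6 kHz ≤ fs/2 = 16.95 kHz, appears at 8.6 kHz.
42 kHz and 109.8 kHz both map to 8.1 kHz.

42 kHz, 109.8 kHz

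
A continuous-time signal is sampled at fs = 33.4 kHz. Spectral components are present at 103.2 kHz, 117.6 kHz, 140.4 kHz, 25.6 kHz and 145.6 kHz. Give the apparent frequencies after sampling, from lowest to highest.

3 kHz, 6.8 kHz, 7.8 kHz, 12 kHz, 16 kHz

fs/2 = 16.7 kHz.
103.2 kHz mod fs = 3 kHz.
3 kHz ≤ fs/2 = 16.7 kHz, appears at 3 kHz.
117.6 kHz mod fs = 17.4 kHz.
17.4 kHz > fs/2 = 16.7 kHz, folds to fs − 17.4 kHz = 16 kHz.
140.4 kHz mod fs = 6.8 kHz.
6.8 kHz ≤ fs/2 = 16.7 kHz, appears at 6.8 kHz.
25.6 kHz > fs/2 = 16.7 kHz, folds to fs − 25.6 kHz = 7.8 kHz.
145.6 kHz mod fs = 12 kHz.
12 kHz ≤ fs/2 = 16.7 kHz, appears at 12 kHz.
Distinct values: {3 kHz, 6.8 kHz, 7.8 kHz, 12 kHz, 16 kHz}.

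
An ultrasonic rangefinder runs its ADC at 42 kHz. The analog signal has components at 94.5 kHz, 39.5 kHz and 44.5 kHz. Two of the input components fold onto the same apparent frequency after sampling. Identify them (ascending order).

39.5 kHz, 44.5 kHz

fs/2 = 21 kHz.
94.5 kHz mod fs = 10.5 kHz.
10.5 kHz ≤ fs/2 = 21 kHz, appears at 10.5 kHz.
39.5 kHz > fs/2 = 21 kHz, folds to fs − 39.5 kHz = 2.5 kHz.
44.5 kHz mod fs = 2.5 kHz.
2.5 kHz ≤ fs/2 = 21 kHz, appears at 2.5 kHz.
39.5 kHz and 44.5 kHz both map to 2.5 kHz.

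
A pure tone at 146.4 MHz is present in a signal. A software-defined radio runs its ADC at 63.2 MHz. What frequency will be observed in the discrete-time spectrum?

146.4 MHz mod fs = 20 MHz.
20 MHz ≤ fs/2 = 31.6 MHz, appears at 20 MHz.

20 MHz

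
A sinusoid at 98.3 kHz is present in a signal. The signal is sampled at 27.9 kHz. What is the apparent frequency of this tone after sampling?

13.3 kHz

98.3 kHz mod fs = 14.6 kHz.
14.6 kHz > fs/2 = 13.95 kHz, folds to fs − 14.6 kHz = 13.3 kHz.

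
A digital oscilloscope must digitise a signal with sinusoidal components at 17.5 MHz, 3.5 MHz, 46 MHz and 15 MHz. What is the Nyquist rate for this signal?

Highest-frequency component: 46 MHz.
Nyquist rate = 2 × 46 MHz = 92 MHz.

92 MHz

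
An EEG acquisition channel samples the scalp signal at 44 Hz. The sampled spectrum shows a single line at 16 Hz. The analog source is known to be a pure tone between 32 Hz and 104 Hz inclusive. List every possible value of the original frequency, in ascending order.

Frequencies that alias to 16 Hz are k·fs ± 16 Hz for integer k ≥ 0.
k=0: 16 Hz.
k=1: 28 Hz, 60 Hz.
k=2: 72 Hz, 104 Hz.
k=3: 116 Hz, 148 Hz.
Within [32 Hz, 104 Hz]: 60 Hz, 72 Hz, 104 Hz.

60 Hz, 72 Hz, 104 Hz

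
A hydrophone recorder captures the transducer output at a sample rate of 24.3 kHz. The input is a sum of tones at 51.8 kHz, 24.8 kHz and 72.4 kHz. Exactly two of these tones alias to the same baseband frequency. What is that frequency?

0.5 kHz

fs/2 = 12.15 kHz.
51.8 kHz mod fs = 3.2 kHz.
3.2 kHz ≤ fs/2 = 12.15 kHz, appears at 3.2 kHz.
24.8 kHz mod fs = 0.5 kHz.
0.5 kHz ≤ fs/2 = 12.15 kHz, appears at 0.5 kHz.
72.4 kHz mod fs = 23.8 kHz.
23.8 kHz > fs/2 = 12.15 kHz, folds to fs − 23.8 kHz = 0.5 kHz.
24.8 kHz and 72.4 kHz both map to 0.5 kHz.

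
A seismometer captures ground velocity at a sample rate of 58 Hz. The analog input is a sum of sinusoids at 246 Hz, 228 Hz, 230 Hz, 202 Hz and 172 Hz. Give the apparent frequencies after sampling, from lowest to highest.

fs/2 = 29 Hz.
246 Hz mod fs = 14 Hz.
14 Hz ≤ fs/2 = 29 Hz, appears at 14 Hz.
228 Hz mod fs = 54 Hz.
54 Hz > fs/2 = 29 Hz, folds to fs − 54 Hz = 4 Hz.
230 Hz mod fs = 56 Hz.
56 Hz > fs/2 = 29 Hz, folds to fs − 56 Hz = 2 Hz.
202 Hz mod fs = 28 Hz.
28 Hz ≤ fs/2 = 29 Hz, appears at 28 Hz.
172 Hz mod fs = 56 Hz.
56 Hz > fs/2 = 29 Hz, folds to fs − 56 Hz = 2 Hz.
Distinct values: {2 Hz, 4 Hz, 14 Hz, 28 Hz}.

2 Hz, 4 Hz, 14 Hz, 28 Hz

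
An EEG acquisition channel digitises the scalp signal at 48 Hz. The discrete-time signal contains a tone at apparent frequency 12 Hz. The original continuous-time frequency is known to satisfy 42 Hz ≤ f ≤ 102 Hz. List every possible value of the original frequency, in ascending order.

60 Hz, 84 Hz

Frequencies that alias to 12 Hz are k·fs ± 12 Hz for integer k ≥ 0.
k=0: 12 Hz.
k=1: 36 Hz, 60 Hz.
k=2: 84 Hz, 108 Hz.
k=3: 132 Hz, 156 Hz.
Within [42 Hz, 102 Hz]: 60 Hz, 84 Hz.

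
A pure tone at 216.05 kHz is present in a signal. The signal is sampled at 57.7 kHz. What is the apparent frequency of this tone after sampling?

14.75 kHz

216.05 kHz mod fs = 42.95 kHz.
42.95 kHz > fs/2 = 28.85 kHz, folds to fs − 42.95 kHz = 14.75 kHz.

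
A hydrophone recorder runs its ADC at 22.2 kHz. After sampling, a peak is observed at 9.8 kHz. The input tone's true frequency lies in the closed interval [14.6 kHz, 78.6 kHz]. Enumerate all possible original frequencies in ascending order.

32 kHz, 34.6 kHz, 54.2 kHz, 56.8 kHz, 76.4 kHz

Frequencies that alias to 9.8 kHz are k·fs ± 9.8 kHz for integer k ≥ 0.
k=0: 9.8 kHz.
k=1: 12.4 kHz, 32 kHz.
k=2: 34.6 kHz, 54.2 kHz.
k=3: 56.8 kHz, 76.4 kHz.
k=4: 79 kHz, 98.6 kHz.
Within [14.6 kHz, 78.6 kHz]: 32 kHz, 34.6 kHz, 54.2 kHz, 56.8 kHz, 76.4 kHz.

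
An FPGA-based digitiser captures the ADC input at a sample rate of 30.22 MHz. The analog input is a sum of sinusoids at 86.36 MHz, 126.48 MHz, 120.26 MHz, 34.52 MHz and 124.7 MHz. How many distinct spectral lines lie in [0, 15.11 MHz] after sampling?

fs/2 = 15.11 MHz.
86.36 MHz mod fs = 25.92 MHz.
25.92 MHz > fs/2 = 15.11 MHz, folds to fs − 25.92 MHz = 4.3 MHz.
126.48 MHz mod fs = 5.6 MHz.
5.6 MHz ≤ fs/2 = 15.11 MHz, appears at 5.6 MHz.
120.26 MHz mod fs = 29.6 MHz.
29.6 MHz > fs/2 = 15.11 MHz, folds to fs − 29.6 MHz = 0.62 MHz.
34.52 MHz mod fs = 4.3 MHz.
4.3 MHz ≤ fs/2 = 15.11 MHz, appears at 4.3 MHz.
124.7 MHz mod fs = 3.82 MHz.
3.82 MHz ≤ fs/2 = 15.11 MHz, appears at 3.82 MHz.
Distinct values: {0.62 MHz, 3.82 MHz, 4.3 MHz, 5.6 MHz} → 4.

4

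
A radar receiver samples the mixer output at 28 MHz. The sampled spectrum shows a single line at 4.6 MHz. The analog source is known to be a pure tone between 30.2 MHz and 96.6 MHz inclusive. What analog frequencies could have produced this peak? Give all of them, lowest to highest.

32.6 MHz, 51.4 MHz, 60.6 MHz, 79.4 MHz, 88.6 MHz

Frequencies that alias to 4.6 MHz are k·fs ± 4.6 MHz for integer k ≥ 0.
k=0: 4.6 MHz.
k=1: 23.4 MHz, 32.6 MHz.
k=2: 51.4 MHz, 60.6 MHz.
k=3: 79.4 MHz, 88.6 MHz.
k=4: 107.4 MHz, 116.6 MHz.
Within [30.2 MHz, 96.6 MHz]: 32.6 MHz, 51.4 MHz, 60.6 MHz, 79.4 MHz, 88.6 MHz.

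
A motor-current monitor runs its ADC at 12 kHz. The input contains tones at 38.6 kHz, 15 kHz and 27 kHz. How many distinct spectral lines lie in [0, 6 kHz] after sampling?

2

fs/2 = 6 kHz.
38.6 kHz mod fs = 2.6 kHz.
2.6 kHz ≤ fs/2 = 6 kHz, appears at 2.6 kHz.
15 kHz mod fs = 3 kHz.
3 kHz ≤ fs/2 = 6 kHz, appears at 3 kHz.
27 kHz mod fs = 3 kHz.
3 kHz ≤ fs/2 = 6 kHz, appears at 3 kHz.
Distinct values: {2.6 kHz, 3 kHz} → 2.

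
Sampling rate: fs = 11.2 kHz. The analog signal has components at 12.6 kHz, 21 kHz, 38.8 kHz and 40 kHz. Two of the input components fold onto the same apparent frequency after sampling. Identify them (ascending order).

12.6 kHz, 21 kHz

fs/2 = 5.6 kHz.
12.6 kHz mod fs = 1.4 kHz.
1.4 kHz ≤ fs/2 = 5.6 kHz, appears at 1.4 kHz.
21 kHz mod fs = 9.8 kHz.
9.8 kHz > fs/2 = 5.6 kHz, folds to fs − 9.8 kHz = 1.4 kHz.
38.8 kHz mod fs = 5.2 kHz.
5.2 kHz ≤ fs/2 = 5.6 kHz, appears at 5.2 kHz.
40 kHz mod fs = 6.4 kHz.
6.4 kHz > fs/2 = 5.6 kHz, folds to fs − 6.4 kHz = 4.8 kHz.
12.6 kHz and 21 kHz both map to 1.4 kHz.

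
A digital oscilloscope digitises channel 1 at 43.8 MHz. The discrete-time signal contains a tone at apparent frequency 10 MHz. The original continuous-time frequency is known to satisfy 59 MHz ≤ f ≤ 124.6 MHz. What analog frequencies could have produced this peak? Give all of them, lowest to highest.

77.6 MHz, 97.6 MHz, 121.4 MHz

Frequencies that alias to 10 MHz are k·fs ± 10 MHz for integer k ≥ 0.
k=0: 10 MHz.
k=1: 33.8 MHz, 53.8 MHz.
k=2: 77.6 MHz, 97.6 MHz.
k=3: 121.4 MHz, 141.4 MHz.
k=4: 165.2 MHz, 185.2 MHz.
Within [59 MHz, 124.6 MHz]: 77.6 MHz, 97.6 MHz, 121.4 MHz.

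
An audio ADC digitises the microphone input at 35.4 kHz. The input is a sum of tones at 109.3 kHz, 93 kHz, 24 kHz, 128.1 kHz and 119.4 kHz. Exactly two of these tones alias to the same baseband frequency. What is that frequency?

fs/2 = 17.7 kHz.
109.3 kHz mod fs = 3.1 kHz.
3.1 kHz ≤ fs/2 = 17.7 kHz, appears at 3.1 kHz.
93 kHz mod fs = 22.2 kHz.
22.2 kHz > fs/2 = 17.7 kHz, folds to fs − 22.2 kHz = 13.2 kHz.
24 kHz > fs/2 = 17.7 kHz, folds to fs − 24 kHz = 11.4 kHz.
128.1 kHz mod fs = 21.9 kHz.
21.9 kHz > fs/2 = 17.7 kHz, folds to fs − 21.9 kHz = 13.5 kHz.
119.4 kHz mod fs = 13.2 kHz.
13.2 kHz ≤ fs/2 = 17.7 kHz, appears at 13.2 kHz.
93 kHz and 119.4 kHz both map to 13.2 kHz.

13.2 kHz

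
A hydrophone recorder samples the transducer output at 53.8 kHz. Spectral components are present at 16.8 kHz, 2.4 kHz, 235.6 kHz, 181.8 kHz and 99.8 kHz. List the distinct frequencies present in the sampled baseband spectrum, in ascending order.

fs/2 = 26.9 kHz.
16.8 kHz ≤ fs/2 = 26.9 kHz, passes unchanged.
2.4 kHz ≤ fs/2 = 26.9 kHz, passes unchanged.
235.6 kHz mod fs = 20.4 kHz.
20.4 kHz ≤ fs/2 = 26.9 kHz, appears at 20.4 kHz.
181.8 kHz mod fs = 20.4 kHz.
20.4 kHz ≤ fs/2 = 26.9 kHz, appears at 20.4 kHz.
99.8 kHz mod fs = 46 kHz.
46 kHz > fs/2 = 26.9 kHz, folds to fs − 46 kHz = 7.8 kHz.
Distinct values: {2.4 kHz, 7.8 kHz, 16.8 kHz, 20.4 kHz}.

2.4 kHz, 7.8 kHz, 16.8 kHz, 20.4 kHz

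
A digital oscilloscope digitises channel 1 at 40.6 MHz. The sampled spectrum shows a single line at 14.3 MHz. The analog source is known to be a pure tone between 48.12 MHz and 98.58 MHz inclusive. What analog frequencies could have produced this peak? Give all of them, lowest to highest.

Frequencies that alias to 14.3 MHz are k·fs ± 14.3 MHz for integer k ≥ 0.
k=0: 14.3 MHz.
k=1: 26.3 MHz, 54.9 MHz.
k=2: 66.9 MHz, 95.5 MHz.
k=3: 107.5 MHz, 136.1 MHz.
Within [48.12 MHz, 98.58 MHz]: 54.9 MHz, 66.9 MHz, 95.5 MHz.

54.9 MHz, 66.9 MHz, 95.5 MHz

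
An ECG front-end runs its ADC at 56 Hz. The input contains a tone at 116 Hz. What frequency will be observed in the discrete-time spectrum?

4 Hz

116 Hz mod fs = 4 Hz.
4 Hz ≤ fs/2 = 28 Hz, appears at 4 Hz.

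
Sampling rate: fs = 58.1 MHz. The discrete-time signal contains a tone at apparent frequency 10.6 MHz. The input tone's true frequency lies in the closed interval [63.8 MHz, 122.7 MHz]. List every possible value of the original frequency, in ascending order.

Frequencies that alias to 10.6 MHz are k·fs ± 10.6 MHz for integer k ≥ 0.
k=0: 10.6 MHz.
k=1: 47.5 MHz, 68.7 MHz.
k=2: 105.6 MHz, 126.8 MHz.
k=3: 163.7 MHz, 184.9 MHz.
Within [63.8 MHz, 122.7 MHz]: 68.7 MHz, 105.6 MHz.

68.7 MHz, 105.6 MHz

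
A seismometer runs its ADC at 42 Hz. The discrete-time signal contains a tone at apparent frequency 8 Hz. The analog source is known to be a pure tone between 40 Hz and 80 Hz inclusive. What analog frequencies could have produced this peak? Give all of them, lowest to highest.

50 Hz, 76 Hz

Frequencies that alias to 8 Hz are k·fs ± 8 Hz for integer k ≥ 0.
k=0: 8 Hz.
k=1: 34 Hz, 50 Hz.
k=2: 76 Hz, 92 Hz.
k=3: 118 Hz, 134 Hz.
Within [40 Hz, 80 Hz]: 50 Hz, 76 Hz.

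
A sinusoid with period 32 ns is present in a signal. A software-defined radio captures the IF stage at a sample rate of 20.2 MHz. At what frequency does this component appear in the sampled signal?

9.15 MHz

T = 32 ns → f = 1/T = 31.25 MHz.
31.25 MHz mod fs = 11.05 MHz.
11.05 MHz > fs/2 = 10.1 MHz, folds to fs − 11.05 MHz = 9.15 MHz.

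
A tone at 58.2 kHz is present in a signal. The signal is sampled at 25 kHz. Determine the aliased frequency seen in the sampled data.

58.2 kHz mod fs = 8.2 kHz.
8.2 kHz ≤ fs/2 = 12.5 kHz, appears at 8.2 kHz.

8.2 kHz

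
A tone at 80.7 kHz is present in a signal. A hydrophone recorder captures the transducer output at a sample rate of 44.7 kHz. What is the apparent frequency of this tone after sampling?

80.7 kHz mod fs = 36 kHz.
36 kHz > fs/2 = 22.35 kHz, folds to fs − 36 kHz = 8.7 kHz.

8.7 kHz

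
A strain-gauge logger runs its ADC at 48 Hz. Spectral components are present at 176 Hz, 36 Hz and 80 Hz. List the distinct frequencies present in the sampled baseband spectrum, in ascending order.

12 Hz, 16 Hz

fs/2 = 24 Hz.
176 Hz mod fs = 32 Hz.
32 Hz > fs/2 = 24 Hz, folds to fs − 32 Hz = 16 Hz.
36 Hz > fs/2 = 24 Hz, folds to fs − 36 Hz = 12 Hz.
80 Hz mod fs = 32 Hz.
32 Hz > fs/2 = 24 Hz, folds to fs − 32 Hz = 16 Hz.
Distinct values: {12 Hz, 16 Hz}.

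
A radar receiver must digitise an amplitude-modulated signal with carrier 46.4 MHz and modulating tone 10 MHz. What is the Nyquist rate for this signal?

112.8 MHz

AM sidebands sit at fc ± fm = 36.4 MHz and 56.4 MHz.
Highest-frequency component: 56.4 MHz.
Nyquist rate = 2 × 56.4 MHz = 112.8 MHz.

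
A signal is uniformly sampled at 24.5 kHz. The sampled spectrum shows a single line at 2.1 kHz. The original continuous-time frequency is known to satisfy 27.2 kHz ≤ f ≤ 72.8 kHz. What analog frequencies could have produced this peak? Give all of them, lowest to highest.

Frequencies that alias to 2.1 kHz are k·fs ± 2.1 kHz for integer k ≥ 0.
k=0: 2.1 kHz.
k=1: 22.4 kHz, 26.6 kHz.
k=2: 46.9 kHz, 51.1 kHz.
k=3: 71.4 kHz, 75.6 kHz.
k=4: 95.9 kHz, 100.1 kHz.
Within [27.2 kHz, 72.8 kHz]: 46.9 kHz, 51.1 kHz, 71.4 kHz.

46.9 kHz, 51.1 kHz, 71.4 kHz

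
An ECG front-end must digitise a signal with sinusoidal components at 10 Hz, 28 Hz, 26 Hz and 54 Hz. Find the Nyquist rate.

Highest-frequency component: 54 Hz.
Nyquist rate = 2 × 54 Hz = 108 Hz.

108 Hz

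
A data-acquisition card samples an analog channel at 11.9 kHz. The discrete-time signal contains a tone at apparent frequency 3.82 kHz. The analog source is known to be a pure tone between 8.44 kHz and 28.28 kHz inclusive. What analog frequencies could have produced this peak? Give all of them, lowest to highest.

15.72 kHz, 19.98 kHz, 27.62 kHz

Frequencies that alias to 3.82 kHz are k·fs ± 3.82 kHz for integer k ≥ 0.
k=0: 3.82 kHz.
k=1: 8.08 kHz, 15.72 kHz.
k=2: 19.98 kHz, 27.62 kHz.
k=3: 31.88 kHz, 39.52 kHz.
Within [8.44 kHz, 28.28 kHz]: 15.72 kHz, 19.98 kHz, 27.62 kHz.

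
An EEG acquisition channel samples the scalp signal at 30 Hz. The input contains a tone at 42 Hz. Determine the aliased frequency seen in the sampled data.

42 Hz mod fs = 12 Hz.
12 Hz ≤ fs/2 = 15 Hz, appears at 12 Hz.

12 Hz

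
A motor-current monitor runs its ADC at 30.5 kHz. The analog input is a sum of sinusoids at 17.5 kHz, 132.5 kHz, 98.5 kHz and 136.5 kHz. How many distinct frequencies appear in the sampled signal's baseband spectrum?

4

fs/2 = 15.25 kHz.
17.5 kHz > fs/2 = 15.25 kHz, folds to fs − 17.5 kHz = 13 kHz.
132.5 kHz mod fs = 10.5 kHz.
10.5 kHz ≤ fs/2 = 15.25 kHz, appears at 10.5 kHz.
98.5 kHz mod fs = 7 kHz.
7 kHz ≤ fs/2 = 15.25 kHz, appears at 7 kHz.
136.5 kHz mod fs = 14.5 kHz.
14.5 kHz ≤ fs/2 = 15.25 kHz, appears at 14.5 kHz.
Distinct values: {7 kHz, 10.5 kHz, 13 kHz, 14.5 kHz} → 4.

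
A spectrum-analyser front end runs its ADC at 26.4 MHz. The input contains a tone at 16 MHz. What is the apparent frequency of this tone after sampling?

10.4 MHz

16 MHz > fs/2 = 13.2 MHz, folds to fs − 16 MHz = 10.4 MHz.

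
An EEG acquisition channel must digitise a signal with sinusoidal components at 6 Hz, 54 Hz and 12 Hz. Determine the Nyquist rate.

108 Hz

Highest-frequency component: 54 Hz.
Nyquist rate = 2 × 54 Hz = 108 Hz.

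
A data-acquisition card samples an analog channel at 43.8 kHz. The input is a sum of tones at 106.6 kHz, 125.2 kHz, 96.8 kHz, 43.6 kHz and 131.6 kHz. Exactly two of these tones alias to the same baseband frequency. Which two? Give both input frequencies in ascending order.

fs/2 = 21.9 kHz.
106.6 kHz mod fs = 19 kHz.
19 kHz ≤ fs/2 = 21.9 kHz, appears at 19 kHz.
125.2 kHz mod fs = 37.6 kHz.
37.6 kHz > fs/2 = 21.9 kHz, folds to fs − 37.6 kHz = 6.2 kHz.
96.8 kHz mod fs = 9.2 kHz.
9.2 kHz ≤ fs/2 = 21.9 kHz, appears at 9.2 kHz.
43.6 kHz > fs/2 = 21.9 kHz, folds to fs − 43.6 kHz = 0.2 kHz.
131.6 kHz mod fs = 0.2 kHz.
0.2 kHz ≤ fs/2 = 21.9 kHz, appears at 0.2 kHz.
43.6 kHz and 131.6 kHz both map to 0.2 kHz.

43.6 kHz, 131.6 kHz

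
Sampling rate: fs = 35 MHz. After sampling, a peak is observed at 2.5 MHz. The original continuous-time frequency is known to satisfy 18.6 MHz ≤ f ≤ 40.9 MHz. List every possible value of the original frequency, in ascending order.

32.5 MHz, 37.5 MHz

Frequencies that alias to 2.5 MHz are k·fs ± 2.5 MHz for integer k ≥ 0.
k=0: 2.5 MHz.
k=1: 32.5 MHz, 37.5 MHz.
k=2: 67.5 MHz, 72.5 MHz.
Within [18.6 MHz, 40.9 MHz]: 32.5 MHz, 37.5 MHz.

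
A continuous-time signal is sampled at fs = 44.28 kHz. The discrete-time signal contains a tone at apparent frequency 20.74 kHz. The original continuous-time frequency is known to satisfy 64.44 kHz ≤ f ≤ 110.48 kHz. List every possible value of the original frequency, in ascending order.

65.02 kHz, 67.82 kHz, 109.3 kHz

Frequencies that alias to 20.74 kHz are k·fs ± 20.74 kHz for integer k ≥ 0.
k=0: 20.74 kHz.
k=1: 23.54 kHz, 65.02 kHz.
k=2: 67.82 kHz, 109.3 kHz.
k=3: 112.1 kHz, 153.58 kHz.
Within [64.44 kHz, 110.48 kHz]: 65.02 kHz, 67.82 kHz, 109.3 kHz.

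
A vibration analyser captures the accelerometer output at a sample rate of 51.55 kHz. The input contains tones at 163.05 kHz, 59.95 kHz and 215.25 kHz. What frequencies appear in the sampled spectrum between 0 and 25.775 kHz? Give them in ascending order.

8.4 kHz, 9.05 kHz

fs/2 = 25.775 kHz.
163.05 kHz mod fs = 8.4 kHz.
8.4 kHz ≤ fs/2 = 25.775 kHz, appears at 8.4 kHz.
59.95 kHz mod fs = 8.4 kHz.
8.4 kHz ≤ fs/2 = 25.775 kHz, appears at 8.4 kHz.
215.25 kHz mod fs = 9.05 kHz.
9.05 kHz ≤ fs/2 = 25.775 kHz, appears at 9.05 kHz.
Distinct values: {8.4 kHz, 9.05 kHz}.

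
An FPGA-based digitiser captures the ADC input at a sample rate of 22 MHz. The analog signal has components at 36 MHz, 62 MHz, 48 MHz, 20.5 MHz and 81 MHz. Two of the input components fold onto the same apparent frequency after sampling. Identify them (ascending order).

48 MHz, 62 MHz

fs/2 = 11 MHz.
36 MHz mod fs = 14 MHz.
14 MHz > fs/2 = 11 MHz, folds to fs − 14 MHz = 8 MHz.
62 MHz mod fs = 18 MHz.
18 MHz > fs/2 = 11 MHz, folds to fs − 18 MHz = 4 MHz.
48 MHz mod fs = 4 MHz.
4 MHz ≤ fs/2 = 11 MHz, appears at 4 MHz.
20.5 MHz > fs/2 = 11 MHz, folds to fs − 20.5 MHz = 1.5 MHz.
81 MHz mod fs = 15 MHz.
15 MHz > fs/2 = 11 MHz, folds to fs − 15 MHz = 7 MHz.
48 MHz and 62 MHz both map to 4 MHz.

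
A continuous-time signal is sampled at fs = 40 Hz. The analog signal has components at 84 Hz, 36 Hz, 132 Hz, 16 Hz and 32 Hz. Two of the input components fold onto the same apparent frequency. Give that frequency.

4 Hz

fs/2 = 20 Hz.
84 Hz mod fs = 4 Hz.
4 Hz ≤ fs/2 = 20 Hz, appears at 4 Hz.
36 Hz > fs/2 = 20 Hz, folds to fs − 36 Hz = 4 Hz.
132 Hz mod fs = 12 Hz.
12 Hz ≤ fs/2 = 20 Hz, appears at 12 Hz.
16 Hz ≤ fs/2 = 20 Hz, passes unchanged.
32 Hz > fs/2 = 20 Hz, folds to fs − 32 Hz = 8 Hz.
36 Hz and 84 Hz both map to 4 Hz.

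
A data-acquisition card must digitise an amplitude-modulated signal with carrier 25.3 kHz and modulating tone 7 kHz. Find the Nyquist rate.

AM sidebands sit at fc ± fm = 18.3 kHz and 32.3 kHz.
Highest-frequency component: 32.3 kHz.
Nyquist rate = 2 × 32.3 kHz = 64.6 kHz.

64.6 kHz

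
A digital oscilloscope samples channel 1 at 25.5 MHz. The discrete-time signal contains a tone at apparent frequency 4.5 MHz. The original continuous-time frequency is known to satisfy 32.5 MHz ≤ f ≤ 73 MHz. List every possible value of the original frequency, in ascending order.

46.5 MHz, 55.5 MHz, 72 MHz

Frequencies that alias to 4.5 MHz are k·fs ± 4.5 MHz for integer k ≥ 0.
k=0: 4.5 MHz.
k=1: 21 MHz, 30 MHz.
k=2: 46.5 MHz, 55.5 MHz.
k=3: 72 MHz, 81 MHz.
k=4: 97.5 MHz, 106.5 MHz.
Within [32.5 MHz, 73 MHz]: 46.5 MHz, 55.5 MHz, 72 MHz.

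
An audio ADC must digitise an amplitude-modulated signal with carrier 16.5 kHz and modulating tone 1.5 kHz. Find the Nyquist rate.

36 kHz

AM sidebands sit at fc ± fm = 15 kHz and 18 kHz.
Highest-frequency component: 18 kHz.
Nyquist rate = 2 × 18 kHz = 36 kHz.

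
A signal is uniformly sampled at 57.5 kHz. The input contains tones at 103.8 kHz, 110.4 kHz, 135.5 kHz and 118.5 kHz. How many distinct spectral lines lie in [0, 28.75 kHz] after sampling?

4

fs/2 = 28.75 kHz.
103.8 kHz mod fs = 46.3 kHz.
46.3 kHz > fs/2 = 28.75 kHz, folds to fs − 46.3 kHz = 11.2 kHz.
110.4 kHz mod fs = 52.9 kHz.
52.9 kHz > fs/2 = 28.75 kHz, folds to fs − 52.9 kHz = 4.6 kHz.
135.5 kHz mod fs = 20.5 kHz.
20.5 kHz ≤ fs/2 = 28.75 kHz, appears at 20.5 kHz.
118.5 kHz mod fs = 3.5 kHz.
3.5 kHz ≤ fs/2 = 28.75 kHz, appears at 3.5 kHz.
Distinct values: {3.5 kHz, 4.6 kHz, 11.2 kHz, 20.5 kHz} → 4.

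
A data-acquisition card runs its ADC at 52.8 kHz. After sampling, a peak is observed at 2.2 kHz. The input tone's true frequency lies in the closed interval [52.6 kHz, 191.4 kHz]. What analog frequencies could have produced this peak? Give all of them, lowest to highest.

55 kHz, 103.4 kHz, 107.8 kHz, 156.2 kHz, 160.6 kHz

Frequencies that alias to 2.2 kHz are k·fs ± 2.2 kHz for integer k ≥ 0.
k=0: 2.2 kHz.
k=1: 50.6 kHz, 55 kHz.
k=2: 103.4 kHz, 107.8 kHz.
k=3: 156.2 kHz, 160.6 kHz.
k=4: 209 kHz, 213.4 kHz.
Within [52.6 kHz, 191.4 kHz]: 55 kHz, 103.4 kHz, 107.8 kHz, 156.2 kHz, 160.6 kHz.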